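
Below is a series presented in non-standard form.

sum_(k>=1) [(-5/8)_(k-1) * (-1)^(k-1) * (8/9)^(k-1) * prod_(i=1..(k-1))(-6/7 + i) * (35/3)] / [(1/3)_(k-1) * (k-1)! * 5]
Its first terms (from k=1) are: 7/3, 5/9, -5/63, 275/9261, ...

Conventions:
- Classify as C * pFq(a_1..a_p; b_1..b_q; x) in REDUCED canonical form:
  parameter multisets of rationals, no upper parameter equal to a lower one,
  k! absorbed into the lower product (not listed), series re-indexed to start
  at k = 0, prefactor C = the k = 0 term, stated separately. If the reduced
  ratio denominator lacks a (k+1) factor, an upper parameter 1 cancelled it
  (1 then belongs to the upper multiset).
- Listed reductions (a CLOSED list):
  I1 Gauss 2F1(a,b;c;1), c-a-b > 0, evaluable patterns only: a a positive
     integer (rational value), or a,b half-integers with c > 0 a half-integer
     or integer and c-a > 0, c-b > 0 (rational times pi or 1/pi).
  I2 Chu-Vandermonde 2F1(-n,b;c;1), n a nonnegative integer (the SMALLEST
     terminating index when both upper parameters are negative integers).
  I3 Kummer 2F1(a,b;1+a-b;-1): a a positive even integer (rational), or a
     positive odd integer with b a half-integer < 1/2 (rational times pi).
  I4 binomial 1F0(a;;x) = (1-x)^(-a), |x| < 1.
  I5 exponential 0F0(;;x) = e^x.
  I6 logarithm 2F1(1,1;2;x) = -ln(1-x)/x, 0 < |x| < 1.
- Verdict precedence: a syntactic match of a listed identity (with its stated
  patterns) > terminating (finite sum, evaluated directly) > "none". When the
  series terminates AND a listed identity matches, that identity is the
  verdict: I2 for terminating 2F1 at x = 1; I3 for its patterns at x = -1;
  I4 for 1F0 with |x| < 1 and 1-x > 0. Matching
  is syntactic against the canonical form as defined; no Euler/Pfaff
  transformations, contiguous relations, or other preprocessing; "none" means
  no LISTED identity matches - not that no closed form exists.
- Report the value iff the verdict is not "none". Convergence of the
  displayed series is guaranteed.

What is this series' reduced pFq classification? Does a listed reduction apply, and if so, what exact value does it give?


With C = 7/3: the canonical form is 2F1(-5/8, 1/7; 1/3; -8/9). Verdict: none. Every listed pattern misses the 2F1 form at -8/9, upper {-5/8, 1/7}.

Structural cue: x = (-8/9) and the (-1)^k factor (C = 7/3, x = -8/9) folds into the argument's sign.
Adjacent-term ratio: r(k) = (-8/9) * (k-5/8) (k+1/7) / [(k+1/3) (k+1)] - rational in k, leading ratio (-8/9); with t_0 = 7/3, classification follows.


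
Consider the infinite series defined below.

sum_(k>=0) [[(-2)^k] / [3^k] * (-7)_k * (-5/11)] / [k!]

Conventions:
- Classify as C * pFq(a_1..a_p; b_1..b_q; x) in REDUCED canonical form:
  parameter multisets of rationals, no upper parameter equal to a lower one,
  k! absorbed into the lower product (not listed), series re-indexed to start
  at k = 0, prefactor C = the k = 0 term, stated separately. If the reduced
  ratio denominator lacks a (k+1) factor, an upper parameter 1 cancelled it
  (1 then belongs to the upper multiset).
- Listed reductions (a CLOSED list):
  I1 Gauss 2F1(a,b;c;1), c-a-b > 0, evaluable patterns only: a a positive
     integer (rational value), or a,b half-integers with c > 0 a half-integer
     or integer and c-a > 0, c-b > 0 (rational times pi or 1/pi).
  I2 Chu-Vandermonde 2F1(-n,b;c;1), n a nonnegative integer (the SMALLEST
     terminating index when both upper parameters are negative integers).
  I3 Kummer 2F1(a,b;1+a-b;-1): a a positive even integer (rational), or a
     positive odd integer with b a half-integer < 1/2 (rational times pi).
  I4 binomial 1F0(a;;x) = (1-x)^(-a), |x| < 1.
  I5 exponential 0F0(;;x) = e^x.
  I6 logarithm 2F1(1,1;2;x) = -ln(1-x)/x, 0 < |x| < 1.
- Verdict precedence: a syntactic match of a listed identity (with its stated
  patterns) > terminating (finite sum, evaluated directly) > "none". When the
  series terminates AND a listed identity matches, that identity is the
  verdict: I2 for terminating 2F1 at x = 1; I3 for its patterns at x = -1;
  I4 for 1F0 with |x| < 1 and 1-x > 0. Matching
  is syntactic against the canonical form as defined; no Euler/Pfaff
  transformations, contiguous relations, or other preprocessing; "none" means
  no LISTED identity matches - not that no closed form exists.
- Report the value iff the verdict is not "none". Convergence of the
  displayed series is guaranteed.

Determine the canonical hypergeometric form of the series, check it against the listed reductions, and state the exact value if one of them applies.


Key step: with t_0 = -5/11, the two geometric factors (C = -5/11) combine into one argument.
Consecutive-term ratio: r(k) = (-2/3) * (k-7) / [(k+1)] - poly over poly, x = (-2/3) from leading terms; C = -5/11 at k = 0.

With C = -5/11: the canonical form is 1F0(-7; -; -2/3). Verdict: binomial (I4) applies (the 1F0 binomial series: exponent 7, x = -2/3). Hence: -390625/24057.


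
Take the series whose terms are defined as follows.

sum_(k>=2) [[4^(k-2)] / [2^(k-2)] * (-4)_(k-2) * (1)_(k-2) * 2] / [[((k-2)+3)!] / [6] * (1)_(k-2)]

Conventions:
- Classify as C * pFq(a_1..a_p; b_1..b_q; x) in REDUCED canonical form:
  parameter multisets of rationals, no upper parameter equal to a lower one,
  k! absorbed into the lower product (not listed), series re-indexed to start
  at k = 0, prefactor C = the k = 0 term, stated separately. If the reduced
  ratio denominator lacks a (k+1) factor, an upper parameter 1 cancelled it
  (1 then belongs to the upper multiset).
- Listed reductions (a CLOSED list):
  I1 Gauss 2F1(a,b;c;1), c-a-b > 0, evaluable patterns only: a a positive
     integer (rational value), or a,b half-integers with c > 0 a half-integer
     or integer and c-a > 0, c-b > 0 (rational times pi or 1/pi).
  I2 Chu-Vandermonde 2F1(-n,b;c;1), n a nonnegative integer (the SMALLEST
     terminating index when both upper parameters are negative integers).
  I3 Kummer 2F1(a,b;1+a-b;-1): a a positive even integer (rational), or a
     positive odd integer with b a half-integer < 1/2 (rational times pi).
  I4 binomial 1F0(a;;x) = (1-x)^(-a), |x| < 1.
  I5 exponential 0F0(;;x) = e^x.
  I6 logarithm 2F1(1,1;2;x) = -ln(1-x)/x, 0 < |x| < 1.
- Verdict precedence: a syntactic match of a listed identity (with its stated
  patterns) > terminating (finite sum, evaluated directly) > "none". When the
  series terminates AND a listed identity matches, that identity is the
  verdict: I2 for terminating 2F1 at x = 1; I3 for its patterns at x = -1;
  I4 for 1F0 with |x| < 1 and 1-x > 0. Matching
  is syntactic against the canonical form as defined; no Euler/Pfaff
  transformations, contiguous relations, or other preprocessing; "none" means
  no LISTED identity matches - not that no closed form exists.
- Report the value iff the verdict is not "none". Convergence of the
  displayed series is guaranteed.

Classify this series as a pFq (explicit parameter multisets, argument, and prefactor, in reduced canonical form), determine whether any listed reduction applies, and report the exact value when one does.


At argument 2: a 2F1 with upper {-4, 1}, lower {4}, scaled by C = 2. Verdict: terminating - the sum ends at index 4 because -4 is a negative integer; exact evaluation follows. Value: 18/35.

First insight: x = 2 and the two k-th powers (C = 2, x = 2) combine into one argument.
Step ratio: r(k) = 2 * (k-4) (k+1) / [(k+4) (k+1)] - rational in k, leading ratio 2; with t_0 = 2, classification follows.


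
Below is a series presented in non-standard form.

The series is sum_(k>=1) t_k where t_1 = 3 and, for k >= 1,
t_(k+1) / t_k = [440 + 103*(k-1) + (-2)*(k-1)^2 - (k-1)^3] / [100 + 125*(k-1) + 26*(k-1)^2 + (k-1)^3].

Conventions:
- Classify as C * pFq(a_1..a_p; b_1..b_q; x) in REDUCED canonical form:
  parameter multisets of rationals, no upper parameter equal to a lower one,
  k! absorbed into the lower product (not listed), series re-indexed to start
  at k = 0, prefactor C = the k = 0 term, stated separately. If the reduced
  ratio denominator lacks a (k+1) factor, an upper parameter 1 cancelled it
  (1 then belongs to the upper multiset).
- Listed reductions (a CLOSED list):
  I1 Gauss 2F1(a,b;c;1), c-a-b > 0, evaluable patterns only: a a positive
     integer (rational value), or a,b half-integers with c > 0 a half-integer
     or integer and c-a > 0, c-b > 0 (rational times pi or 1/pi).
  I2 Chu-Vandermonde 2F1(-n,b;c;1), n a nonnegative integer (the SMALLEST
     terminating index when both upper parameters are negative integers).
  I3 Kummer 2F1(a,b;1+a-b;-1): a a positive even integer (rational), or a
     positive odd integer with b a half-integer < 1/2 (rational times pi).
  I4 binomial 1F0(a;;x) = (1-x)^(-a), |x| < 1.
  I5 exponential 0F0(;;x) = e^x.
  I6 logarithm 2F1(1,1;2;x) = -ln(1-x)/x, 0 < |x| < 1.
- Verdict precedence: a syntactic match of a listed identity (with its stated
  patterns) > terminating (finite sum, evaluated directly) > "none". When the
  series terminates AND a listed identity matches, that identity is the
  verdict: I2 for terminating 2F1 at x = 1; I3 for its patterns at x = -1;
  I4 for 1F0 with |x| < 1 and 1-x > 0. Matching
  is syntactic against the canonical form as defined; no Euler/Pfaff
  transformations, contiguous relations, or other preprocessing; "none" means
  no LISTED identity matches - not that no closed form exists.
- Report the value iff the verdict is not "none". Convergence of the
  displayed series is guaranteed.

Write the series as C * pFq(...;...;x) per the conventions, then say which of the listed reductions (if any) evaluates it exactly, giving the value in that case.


The tell: x = (-1) and the parameter 5 appears in both the upper and lower lists and cancels.
Term ratio: r(k) = (-1) * (k-11) (k+8) / [(k+20) (k+1)] - rational; roots negated = parameters, x = (-1), C = 3.

x = -1 here; the reduced form reads 2F1, upper {-11, 8}, lower {20}, C = 3. Verdict: this is Kummer's theorem (I3) (x = -1; c = 20 equals 1+a-b for upper {-11, 8}: listed pattern). Its exact value is 5814/35.


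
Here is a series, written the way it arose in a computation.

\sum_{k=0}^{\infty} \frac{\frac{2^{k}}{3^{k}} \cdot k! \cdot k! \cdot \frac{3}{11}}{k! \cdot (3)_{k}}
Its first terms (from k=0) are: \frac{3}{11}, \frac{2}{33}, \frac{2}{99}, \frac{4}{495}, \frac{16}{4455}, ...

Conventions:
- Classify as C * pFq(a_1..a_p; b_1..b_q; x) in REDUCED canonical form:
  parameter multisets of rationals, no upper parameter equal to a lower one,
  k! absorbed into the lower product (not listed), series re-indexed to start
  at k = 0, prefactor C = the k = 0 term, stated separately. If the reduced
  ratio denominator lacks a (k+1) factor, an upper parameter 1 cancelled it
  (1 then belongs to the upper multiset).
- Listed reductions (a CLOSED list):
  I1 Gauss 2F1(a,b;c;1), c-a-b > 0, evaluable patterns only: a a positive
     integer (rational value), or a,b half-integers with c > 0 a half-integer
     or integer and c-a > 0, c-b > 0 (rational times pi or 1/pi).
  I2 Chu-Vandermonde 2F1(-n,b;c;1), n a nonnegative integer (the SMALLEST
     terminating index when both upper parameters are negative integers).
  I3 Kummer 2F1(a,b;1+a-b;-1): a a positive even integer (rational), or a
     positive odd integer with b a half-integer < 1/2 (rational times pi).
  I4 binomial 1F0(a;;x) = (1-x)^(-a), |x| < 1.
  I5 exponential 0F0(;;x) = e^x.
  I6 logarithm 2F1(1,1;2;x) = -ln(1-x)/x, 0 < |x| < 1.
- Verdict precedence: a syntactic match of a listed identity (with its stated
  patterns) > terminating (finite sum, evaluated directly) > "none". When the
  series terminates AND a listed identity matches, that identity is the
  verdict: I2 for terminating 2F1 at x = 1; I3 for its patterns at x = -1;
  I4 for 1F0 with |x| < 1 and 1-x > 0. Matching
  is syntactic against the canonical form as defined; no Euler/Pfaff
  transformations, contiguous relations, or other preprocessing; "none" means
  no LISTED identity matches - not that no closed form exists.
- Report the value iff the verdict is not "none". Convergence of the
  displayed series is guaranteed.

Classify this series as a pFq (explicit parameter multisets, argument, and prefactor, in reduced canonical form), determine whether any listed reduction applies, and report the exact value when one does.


With C = \frac{3}{11}: the canonical form is 2F1(1, 1; 3; \frac{2}{3}). Verdict: none (x = \frac{2}{3}): each listed identity misses the multisets {1, 1} ; {3}.

Key observation: from the first term \frac{3}{11}: the two geometric factors (C = 3/11) combine into one argument.
Ratio: r(k) = \frac{2}{3} * (k+1) (k+1) / [(k+3) (k+1)] - rational in k. x = \frac{2}{3}; t_0 = \frac{3}{11}; negate the roots.


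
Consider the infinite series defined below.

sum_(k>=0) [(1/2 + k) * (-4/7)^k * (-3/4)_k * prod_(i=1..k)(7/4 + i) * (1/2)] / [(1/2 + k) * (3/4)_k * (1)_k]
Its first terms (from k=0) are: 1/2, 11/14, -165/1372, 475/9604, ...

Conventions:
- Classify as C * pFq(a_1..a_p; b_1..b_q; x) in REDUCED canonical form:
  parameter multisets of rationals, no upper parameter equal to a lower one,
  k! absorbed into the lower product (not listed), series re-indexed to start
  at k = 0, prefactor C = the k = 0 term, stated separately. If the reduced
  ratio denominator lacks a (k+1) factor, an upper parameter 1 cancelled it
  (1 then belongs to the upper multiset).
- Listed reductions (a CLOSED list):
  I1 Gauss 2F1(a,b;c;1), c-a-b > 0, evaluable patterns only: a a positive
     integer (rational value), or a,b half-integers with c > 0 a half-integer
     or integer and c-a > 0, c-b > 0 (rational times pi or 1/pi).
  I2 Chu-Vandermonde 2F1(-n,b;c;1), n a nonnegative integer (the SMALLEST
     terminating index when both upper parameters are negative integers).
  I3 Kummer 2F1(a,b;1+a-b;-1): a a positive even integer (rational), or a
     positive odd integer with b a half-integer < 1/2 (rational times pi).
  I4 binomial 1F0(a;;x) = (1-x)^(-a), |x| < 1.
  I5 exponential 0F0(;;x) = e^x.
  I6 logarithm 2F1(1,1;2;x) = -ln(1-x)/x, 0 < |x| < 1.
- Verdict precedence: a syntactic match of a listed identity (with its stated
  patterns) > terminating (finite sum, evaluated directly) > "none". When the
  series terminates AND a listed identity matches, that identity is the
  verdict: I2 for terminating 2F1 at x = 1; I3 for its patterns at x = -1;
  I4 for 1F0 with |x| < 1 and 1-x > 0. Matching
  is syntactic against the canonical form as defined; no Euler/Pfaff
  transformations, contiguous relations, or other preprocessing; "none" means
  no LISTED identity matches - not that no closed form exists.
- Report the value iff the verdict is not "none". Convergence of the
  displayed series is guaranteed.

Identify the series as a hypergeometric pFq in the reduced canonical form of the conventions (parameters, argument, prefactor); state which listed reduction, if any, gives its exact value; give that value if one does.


x = -4/7 here; the reduced form reads 2F1, upper {-3/4, 11/4}, lower {3/4}, C = 1/2. Verdict: none. No listed pattern accepts 2F1(-3/4, 11/4; 3/4; -4/7).

First insight: with t_0 = 1/2, (1)_k (C = 1/2, x = -4/7) is k! itself.
Step ratio: r(k) = (-4/7) * (k-3/4) (k+11/4) / [(k+3/4) (k+1)] ; factor over Q: parameters, x = (-4/7), and C = 1/2.


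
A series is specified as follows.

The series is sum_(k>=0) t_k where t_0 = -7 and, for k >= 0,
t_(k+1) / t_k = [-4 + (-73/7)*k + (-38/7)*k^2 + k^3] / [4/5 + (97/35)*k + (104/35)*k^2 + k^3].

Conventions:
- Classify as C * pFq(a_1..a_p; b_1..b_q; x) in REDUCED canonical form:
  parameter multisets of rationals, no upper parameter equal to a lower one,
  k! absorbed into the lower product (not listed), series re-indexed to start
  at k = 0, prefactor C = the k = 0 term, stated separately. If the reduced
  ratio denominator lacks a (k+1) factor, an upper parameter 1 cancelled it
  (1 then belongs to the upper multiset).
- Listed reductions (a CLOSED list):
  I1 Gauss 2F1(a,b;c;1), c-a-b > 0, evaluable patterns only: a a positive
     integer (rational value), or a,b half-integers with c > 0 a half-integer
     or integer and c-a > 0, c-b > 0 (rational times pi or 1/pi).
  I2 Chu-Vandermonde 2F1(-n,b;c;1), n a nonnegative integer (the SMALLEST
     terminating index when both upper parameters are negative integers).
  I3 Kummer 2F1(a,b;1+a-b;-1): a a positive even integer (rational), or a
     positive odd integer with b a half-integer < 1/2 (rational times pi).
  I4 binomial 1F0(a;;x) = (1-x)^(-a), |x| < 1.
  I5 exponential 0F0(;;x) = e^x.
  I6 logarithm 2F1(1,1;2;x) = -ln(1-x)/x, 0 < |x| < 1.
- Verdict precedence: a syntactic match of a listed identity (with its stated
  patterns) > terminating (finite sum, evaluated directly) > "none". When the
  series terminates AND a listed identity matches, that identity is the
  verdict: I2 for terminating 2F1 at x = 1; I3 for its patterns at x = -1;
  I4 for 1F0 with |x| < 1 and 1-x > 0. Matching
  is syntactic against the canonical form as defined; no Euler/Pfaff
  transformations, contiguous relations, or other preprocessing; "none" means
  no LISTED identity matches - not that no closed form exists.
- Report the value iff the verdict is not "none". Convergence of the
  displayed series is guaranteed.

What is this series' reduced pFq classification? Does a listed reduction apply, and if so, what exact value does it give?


At argument 1: a 2F1 with upper {-7, 1}, lower {7/5}, scaled by C = -7. Verdict: the Chu-Vandermonde identity I2 applies (terminating 2F1 at x = 1 with n = 7, b = 1, c = 7/5). Sum: -14/37.

The tell: x = 1 and the parameter 4/7 appears in both the upper and lower lists and cancels.
Consecutive-term ratio: r(k) = 1 * (k-7) (k+1) / [(k+7/5) (k+1)] - rational in k, leading ratio 1; with t_0 = -7, classification follows.


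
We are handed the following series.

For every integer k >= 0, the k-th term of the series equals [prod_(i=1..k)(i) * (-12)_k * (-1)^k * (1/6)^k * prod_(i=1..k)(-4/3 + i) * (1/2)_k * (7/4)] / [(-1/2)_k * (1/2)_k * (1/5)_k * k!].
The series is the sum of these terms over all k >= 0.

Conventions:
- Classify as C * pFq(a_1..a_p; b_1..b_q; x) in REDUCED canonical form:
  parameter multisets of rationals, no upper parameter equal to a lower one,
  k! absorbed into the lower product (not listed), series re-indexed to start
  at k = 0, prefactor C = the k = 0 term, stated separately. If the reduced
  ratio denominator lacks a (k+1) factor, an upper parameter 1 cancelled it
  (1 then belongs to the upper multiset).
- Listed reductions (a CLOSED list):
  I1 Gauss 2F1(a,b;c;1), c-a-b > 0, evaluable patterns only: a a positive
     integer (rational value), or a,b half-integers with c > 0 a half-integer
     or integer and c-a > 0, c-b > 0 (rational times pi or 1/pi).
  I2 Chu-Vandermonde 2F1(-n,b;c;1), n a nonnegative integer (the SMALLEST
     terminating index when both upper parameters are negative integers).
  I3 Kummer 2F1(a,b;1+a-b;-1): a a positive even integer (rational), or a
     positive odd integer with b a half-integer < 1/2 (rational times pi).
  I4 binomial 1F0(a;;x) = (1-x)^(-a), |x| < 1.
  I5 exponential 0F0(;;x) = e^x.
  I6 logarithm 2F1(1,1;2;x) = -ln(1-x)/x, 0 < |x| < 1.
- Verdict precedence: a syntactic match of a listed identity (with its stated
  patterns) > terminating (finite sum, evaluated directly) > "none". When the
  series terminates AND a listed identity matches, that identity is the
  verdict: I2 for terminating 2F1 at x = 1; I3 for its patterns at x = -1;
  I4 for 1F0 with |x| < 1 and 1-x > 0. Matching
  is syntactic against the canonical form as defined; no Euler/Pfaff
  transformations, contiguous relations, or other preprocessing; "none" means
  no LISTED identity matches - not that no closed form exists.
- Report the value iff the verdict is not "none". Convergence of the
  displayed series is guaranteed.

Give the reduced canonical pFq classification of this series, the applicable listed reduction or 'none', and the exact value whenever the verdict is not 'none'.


The series (x = -1/6) is 3F2: upper {-12, -1/3, 1}, lower {-1/2, 1/5}, prefactor 7/4. Verdict: terminating at k = 12: the factor (-12)_k kills every later term; summing the 13 survivors is exact. Hence: 560234054544805578387707/7842603779482935871044.

Key step: x = (-1/6) and the (-1)^k factor (C = 7/4, x = -1/6) folds into the argument's sign.
Step ratio: r(k) = (-1/6) * (k-12) (k-1/3) (k+1) / [(k-1/2) (k+1/5) (k+1)] ; factor over Q: parameters, x = (-1/6), and C = 7/4.


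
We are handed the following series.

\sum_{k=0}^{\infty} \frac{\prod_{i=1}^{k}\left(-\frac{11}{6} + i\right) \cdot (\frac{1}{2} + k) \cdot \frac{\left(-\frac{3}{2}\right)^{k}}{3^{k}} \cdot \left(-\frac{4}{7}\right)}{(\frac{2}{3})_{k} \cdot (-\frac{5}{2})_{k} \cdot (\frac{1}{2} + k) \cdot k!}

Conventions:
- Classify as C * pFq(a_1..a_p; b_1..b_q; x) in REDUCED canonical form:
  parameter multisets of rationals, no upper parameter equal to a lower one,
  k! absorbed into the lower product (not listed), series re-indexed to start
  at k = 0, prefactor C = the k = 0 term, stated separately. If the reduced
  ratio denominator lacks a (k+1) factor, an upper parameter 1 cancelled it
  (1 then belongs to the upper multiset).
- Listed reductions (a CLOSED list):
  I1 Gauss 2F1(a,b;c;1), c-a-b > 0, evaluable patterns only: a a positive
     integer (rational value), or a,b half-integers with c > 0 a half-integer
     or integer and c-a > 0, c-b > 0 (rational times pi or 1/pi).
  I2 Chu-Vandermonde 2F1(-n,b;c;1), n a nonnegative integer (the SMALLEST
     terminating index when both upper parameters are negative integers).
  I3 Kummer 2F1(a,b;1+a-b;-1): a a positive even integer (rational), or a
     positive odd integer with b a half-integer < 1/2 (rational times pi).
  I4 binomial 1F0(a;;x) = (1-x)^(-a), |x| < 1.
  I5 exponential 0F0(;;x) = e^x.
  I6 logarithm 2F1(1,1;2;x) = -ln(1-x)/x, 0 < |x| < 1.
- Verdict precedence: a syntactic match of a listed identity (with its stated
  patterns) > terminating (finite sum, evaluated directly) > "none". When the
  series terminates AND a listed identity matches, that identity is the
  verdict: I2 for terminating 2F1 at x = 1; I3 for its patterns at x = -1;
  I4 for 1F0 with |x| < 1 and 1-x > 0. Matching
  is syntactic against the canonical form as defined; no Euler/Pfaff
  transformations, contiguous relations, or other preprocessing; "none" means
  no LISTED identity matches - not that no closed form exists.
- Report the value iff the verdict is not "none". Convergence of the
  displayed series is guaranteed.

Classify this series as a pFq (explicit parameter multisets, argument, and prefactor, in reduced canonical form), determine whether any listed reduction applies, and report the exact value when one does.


The tell: t_0 being -\frac{4}{7}, the two k-th powers (C = -4/7, x = -1/2) combine into one argument.
Term ratio: r(k) = -\frac{1}{2} * (k-\frac{5}{6}) / [(k-\frac{5}{2}) (k+\frac{2}{3}) (k+1)] - rational in k. x = -\frac{1}{2}; t_0 = -\frac{4}{7}; negate the roots.

The series (x = -\frac{1}{2}) is 1F2: upper {-\frac{5}{6}}, lower {-\frac{5}{2}, \frac{2}{3}}, prefactor -\frac{4}{7}. Verdict: none (x = -\frac{1}{2}): each listed identity misses the multisets {-\frac{5}{6}} ; {-\frac{5}{2}, \frac{2}{3}}.


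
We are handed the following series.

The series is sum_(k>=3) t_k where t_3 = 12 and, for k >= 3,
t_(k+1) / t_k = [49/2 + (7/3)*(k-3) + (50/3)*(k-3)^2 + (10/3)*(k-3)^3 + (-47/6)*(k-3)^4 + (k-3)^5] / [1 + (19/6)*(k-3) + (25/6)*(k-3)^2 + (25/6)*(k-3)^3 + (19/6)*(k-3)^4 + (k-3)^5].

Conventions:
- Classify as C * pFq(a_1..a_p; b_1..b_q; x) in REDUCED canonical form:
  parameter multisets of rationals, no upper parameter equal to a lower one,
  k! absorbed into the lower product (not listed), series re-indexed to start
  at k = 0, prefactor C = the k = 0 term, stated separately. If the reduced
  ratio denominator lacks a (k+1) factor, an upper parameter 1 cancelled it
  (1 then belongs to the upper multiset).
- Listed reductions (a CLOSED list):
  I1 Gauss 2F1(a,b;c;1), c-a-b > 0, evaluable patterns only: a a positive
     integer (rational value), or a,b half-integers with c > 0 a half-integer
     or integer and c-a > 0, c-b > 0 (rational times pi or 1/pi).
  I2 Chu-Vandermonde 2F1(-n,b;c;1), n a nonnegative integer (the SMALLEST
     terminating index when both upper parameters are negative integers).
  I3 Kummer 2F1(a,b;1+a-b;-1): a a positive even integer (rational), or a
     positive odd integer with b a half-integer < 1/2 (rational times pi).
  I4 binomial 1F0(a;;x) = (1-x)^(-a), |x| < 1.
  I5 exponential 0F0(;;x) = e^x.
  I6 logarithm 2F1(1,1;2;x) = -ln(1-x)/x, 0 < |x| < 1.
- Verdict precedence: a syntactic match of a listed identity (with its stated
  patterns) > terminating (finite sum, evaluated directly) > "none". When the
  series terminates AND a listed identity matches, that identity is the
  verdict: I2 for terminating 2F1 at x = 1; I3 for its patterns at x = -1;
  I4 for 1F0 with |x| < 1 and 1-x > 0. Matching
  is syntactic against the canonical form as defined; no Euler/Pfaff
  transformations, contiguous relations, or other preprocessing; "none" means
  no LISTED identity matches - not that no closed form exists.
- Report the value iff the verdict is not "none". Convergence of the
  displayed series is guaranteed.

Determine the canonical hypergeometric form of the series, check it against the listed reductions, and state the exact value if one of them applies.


At argument 1: a 2F1 with upper {-7, -7/3}, lower {2/3}, scaled by C = 12. Verdict: this is Vandermonde's identity (I2) (terminating 2F1 at x = 1 with n = 7, b = -7/3, c = 2/3). Its exact value is 1062882/935.

The tell: t_0 being 12, factor the ratio over Q (C = 12): negated roots = parameters.
Step ratio: r(k) = 1 * (k-7) (k-7/3) / [(k+2/3) (k+1)] ; factor over Q: parameters, x = 1, and C = 12.


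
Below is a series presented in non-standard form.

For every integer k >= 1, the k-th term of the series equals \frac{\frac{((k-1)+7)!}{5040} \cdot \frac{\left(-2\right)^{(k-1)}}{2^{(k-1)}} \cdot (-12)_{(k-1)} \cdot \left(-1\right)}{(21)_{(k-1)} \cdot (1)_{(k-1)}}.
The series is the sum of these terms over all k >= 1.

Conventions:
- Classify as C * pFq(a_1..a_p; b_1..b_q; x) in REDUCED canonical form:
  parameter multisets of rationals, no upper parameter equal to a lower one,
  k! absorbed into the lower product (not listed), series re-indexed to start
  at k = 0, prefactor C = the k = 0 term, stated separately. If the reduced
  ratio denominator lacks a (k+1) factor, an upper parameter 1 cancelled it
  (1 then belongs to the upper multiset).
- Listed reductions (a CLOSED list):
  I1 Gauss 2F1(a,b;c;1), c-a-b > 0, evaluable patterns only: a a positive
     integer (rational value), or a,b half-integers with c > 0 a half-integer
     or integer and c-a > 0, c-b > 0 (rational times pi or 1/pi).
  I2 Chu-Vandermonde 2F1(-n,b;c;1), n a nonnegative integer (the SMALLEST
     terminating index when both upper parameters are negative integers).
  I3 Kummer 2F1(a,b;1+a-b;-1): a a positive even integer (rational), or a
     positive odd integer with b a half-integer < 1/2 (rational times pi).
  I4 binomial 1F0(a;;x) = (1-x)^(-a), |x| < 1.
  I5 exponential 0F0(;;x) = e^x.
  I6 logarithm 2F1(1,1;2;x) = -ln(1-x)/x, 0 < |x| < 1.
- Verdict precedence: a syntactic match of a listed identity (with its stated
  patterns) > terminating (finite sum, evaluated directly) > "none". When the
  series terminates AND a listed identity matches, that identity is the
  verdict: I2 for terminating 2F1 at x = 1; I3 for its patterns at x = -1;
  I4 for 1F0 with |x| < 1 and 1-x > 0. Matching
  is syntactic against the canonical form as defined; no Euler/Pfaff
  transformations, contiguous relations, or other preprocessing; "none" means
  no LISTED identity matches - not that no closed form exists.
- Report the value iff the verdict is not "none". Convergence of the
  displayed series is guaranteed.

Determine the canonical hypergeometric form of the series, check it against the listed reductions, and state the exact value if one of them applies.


Canonical form: C = -1 times 2F1 with upper {-12, 8}, lower {21}, x = -1. Verdict (x = -1): the Kummer evaluation I3 applies (x = -1; c = 21 equals 1+a-b for upper {-12, 8}: listed pattern). Exact value: -\frac{969}{14}.

Key step: t_0 being -1, (1)_k (C = -1, x = -1) is k! itself.
Consecutive-term ratio: r(k) = -1 * (k-12) (k+8) / [(k+21) (k+1)] - rational in k, leading ratio -1; with t_0 = -1, classification follows.


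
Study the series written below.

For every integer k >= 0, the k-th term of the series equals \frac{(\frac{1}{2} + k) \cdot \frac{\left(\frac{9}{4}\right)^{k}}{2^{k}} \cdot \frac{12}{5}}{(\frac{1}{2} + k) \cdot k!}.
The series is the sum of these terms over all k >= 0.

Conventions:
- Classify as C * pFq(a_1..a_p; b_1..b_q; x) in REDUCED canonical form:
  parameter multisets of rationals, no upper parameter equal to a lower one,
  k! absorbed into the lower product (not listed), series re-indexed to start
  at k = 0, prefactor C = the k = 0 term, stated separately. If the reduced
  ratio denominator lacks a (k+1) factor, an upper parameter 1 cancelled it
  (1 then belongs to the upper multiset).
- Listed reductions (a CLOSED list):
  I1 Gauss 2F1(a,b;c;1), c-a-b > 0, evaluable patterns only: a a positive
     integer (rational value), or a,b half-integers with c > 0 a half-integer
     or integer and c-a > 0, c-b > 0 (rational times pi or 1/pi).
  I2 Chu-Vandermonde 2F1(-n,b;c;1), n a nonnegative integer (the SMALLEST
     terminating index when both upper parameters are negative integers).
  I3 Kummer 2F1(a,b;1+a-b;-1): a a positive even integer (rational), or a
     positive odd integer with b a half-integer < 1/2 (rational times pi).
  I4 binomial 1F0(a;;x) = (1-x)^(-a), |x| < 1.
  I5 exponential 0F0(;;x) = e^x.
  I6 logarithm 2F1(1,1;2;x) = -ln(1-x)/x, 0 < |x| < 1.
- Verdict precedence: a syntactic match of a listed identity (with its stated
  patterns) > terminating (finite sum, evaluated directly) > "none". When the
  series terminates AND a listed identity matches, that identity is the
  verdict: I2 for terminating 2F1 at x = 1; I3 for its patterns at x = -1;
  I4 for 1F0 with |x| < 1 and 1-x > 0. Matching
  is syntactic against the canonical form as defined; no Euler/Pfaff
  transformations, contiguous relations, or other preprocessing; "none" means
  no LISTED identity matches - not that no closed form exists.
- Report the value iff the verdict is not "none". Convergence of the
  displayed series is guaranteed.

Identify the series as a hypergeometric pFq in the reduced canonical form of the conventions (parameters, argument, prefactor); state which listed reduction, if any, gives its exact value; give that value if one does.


Reduced: x = \frac{9}{8}, 0F0, upper = {-}, lower = {-}, C = \frac{12}{5}. Verdict at x = \frac{9}{8}: the exponential series (I5) matches (the 0F0 exponential series at x = \frac{9}{8}). Exact value: \frac{12}{5} \cdot e^{\frac{9}{8}}.

The tell: with t_0 = \frac{12}{5}, the factor k + 1/2 cancels (top and bottom), leaving prefactor 12/5.
Adjacent-term ratio: r(k) = \frac{9}{8} * 1 / [(k+1)] ; factor over Q: parameters, x = \frac{9}{8}, and C = \frac{12}{5}.


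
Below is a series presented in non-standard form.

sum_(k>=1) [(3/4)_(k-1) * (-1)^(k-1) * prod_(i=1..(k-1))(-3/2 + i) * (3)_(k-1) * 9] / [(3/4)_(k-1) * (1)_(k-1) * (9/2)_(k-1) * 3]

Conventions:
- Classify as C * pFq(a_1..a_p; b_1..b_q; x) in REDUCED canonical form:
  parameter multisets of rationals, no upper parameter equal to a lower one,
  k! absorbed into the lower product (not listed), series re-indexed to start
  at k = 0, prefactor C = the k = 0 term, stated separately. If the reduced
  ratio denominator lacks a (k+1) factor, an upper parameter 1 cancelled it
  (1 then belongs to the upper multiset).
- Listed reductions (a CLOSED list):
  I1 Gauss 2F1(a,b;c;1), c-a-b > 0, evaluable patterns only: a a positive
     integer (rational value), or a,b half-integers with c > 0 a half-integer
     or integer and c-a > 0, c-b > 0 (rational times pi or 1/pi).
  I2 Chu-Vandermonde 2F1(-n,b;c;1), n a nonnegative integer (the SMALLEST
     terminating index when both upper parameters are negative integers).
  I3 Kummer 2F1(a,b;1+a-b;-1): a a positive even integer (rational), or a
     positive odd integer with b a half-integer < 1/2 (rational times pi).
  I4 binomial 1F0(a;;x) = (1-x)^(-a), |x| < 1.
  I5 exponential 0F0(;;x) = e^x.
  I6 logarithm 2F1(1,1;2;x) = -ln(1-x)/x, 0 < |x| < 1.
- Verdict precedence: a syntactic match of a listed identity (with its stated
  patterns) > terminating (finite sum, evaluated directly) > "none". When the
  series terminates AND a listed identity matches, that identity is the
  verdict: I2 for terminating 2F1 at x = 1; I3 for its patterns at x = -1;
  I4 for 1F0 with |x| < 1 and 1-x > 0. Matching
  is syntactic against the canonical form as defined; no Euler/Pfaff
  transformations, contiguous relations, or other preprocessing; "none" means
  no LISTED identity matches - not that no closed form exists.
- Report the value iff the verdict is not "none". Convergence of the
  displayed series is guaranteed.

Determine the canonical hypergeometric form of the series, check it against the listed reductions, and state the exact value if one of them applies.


Classification (C = 3): 2F1 with upper {-1/2, 3}, lower {9/2}, argument x = -1. Verdict: Kummer (I3) matches (x = -1; c = 9/2 equals 1+a-b for upper {-1/2, 3}: listed pattern). Exact value: (315/256) * pi.

The tell: x = (-1) and (1)_k (C = 3, x = -1) is k! itself.
Step ratio: r(k) = (-1) * (k-1/2) (k+3) / [(k+9/2) (k+1)] - rational; roots negated = parameters, x = (-1), C = 3.


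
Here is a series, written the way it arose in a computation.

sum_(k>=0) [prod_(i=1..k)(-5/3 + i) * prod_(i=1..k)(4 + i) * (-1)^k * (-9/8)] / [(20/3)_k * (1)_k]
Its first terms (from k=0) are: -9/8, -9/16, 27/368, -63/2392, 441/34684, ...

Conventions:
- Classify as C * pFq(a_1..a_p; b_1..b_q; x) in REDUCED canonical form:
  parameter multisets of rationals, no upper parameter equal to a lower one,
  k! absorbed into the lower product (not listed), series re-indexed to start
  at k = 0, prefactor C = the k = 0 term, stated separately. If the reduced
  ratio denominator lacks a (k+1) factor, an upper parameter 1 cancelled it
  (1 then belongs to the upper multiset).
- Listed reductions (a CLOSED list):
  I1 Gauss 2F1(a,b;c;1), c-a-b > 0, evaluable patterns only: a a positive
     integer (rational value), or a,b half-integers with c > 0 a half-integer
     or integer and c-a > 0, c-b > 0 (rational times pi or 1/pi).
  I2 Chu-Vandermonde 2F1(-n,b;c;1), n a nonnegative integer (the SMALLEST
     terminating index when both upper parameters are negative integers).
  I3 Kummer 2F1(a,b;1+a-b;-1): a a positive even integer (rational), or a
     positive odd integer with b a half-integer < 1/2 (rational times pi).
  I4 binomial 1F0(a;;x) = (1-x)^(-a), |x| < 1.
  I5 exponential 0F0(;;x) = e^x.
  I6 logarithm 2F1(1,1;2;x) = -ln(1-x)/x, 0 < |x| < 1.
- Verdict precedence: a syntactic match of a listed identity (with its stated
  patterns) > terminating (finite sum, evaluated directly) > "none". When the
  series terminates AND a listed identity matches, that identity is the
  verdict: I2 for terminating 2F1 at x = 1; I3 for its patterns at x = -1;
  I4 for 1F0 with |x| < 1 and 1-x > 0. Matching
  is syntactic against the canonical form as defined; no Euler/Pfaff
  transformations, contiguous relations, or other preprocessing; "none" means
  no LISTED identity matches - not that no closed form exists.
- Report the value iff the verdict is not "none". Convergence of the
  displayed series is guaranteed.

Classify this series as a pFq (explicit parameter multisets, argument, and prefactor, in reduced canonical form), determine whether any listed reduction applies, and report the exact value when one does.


Reduced: x = -1, 2F1, upper = {-2/3, 5}, lower = {20/3}, C = -9/8. Verdict: none. A 2F1 with upper {-2/3, 5} fits none of I1-I6 at x = -1; the sum runs forever.

Key step: with t_0 = -9/8, the running product (C = -9/8, x = -1) telescopes to a rising factorial.
Term ratio: r(k) = (-1) * (k-2/3) (k+5) / [(k+20/3) (k+1)] ; factor over Q: parameters, x = (-1), and C = -9/8.


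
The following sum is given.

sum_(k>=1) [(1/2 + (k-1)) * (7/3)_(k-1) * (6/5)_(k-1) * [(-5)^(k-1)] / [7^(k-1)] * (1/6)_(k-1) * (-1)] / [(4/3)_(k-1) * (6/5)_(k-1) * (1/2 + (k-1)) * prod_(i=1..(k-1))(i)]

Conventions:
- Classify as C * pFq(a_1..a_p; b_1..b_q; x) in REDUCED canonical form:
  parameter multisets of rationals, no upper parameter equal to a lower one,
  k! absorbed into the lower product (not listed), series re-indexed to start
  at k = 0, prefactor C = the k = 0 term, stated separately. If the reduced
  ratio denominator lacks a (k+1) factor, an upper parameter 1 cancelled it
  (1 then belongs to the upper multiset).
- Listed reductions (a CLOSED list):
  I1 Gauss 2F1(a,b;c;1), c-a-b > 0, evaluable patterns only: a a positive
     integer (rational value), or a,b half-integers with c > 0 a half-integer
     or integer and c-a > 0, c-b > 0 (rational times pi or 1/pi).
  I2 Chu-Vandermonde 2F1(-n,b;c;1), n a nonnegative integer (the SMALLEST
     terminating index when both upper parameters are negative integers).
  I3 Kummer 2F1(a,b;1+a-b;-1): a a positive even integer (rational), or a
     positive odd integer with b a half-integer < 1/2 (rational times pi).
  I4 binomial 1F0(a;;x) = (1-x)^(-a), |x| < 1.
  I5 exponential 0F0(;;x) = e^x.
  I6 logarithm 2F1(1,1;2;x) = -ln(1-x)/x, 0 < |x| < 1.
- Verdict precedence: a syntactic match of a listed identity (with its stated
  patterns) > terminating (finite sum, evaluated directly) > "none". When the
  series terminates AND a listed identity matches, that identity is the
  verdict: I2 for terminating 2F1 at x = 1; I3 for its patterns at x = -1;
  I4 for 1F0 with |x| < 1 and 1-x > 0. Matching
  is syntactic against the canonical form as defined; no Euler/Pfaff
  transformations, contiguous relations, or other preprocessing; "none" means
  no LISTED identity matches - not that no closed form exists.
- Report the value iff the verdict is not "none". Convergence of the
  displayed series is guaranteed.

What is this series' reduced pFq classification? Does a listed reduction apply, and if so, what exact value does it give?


The tell: t_0 = -1 here, and the two geometric factors (C = -1, x = -5/7) combine into one argument.
Adjacent-term ratio: r(k) = (-5/7) * (k+1/6) (k+7/3) / [(k+4/3) (k+1)] - rational; roots negated = parameters, x = (-5/7), C = -1.

Canonical form: C = -1 times 2F1 with upper {1/6, 7/3}, lower {4/3}, x = -5/7. Verdict: none - at argument -5/7 the multisets {1/6, 7/3} ; {4/3} match no listed identity.


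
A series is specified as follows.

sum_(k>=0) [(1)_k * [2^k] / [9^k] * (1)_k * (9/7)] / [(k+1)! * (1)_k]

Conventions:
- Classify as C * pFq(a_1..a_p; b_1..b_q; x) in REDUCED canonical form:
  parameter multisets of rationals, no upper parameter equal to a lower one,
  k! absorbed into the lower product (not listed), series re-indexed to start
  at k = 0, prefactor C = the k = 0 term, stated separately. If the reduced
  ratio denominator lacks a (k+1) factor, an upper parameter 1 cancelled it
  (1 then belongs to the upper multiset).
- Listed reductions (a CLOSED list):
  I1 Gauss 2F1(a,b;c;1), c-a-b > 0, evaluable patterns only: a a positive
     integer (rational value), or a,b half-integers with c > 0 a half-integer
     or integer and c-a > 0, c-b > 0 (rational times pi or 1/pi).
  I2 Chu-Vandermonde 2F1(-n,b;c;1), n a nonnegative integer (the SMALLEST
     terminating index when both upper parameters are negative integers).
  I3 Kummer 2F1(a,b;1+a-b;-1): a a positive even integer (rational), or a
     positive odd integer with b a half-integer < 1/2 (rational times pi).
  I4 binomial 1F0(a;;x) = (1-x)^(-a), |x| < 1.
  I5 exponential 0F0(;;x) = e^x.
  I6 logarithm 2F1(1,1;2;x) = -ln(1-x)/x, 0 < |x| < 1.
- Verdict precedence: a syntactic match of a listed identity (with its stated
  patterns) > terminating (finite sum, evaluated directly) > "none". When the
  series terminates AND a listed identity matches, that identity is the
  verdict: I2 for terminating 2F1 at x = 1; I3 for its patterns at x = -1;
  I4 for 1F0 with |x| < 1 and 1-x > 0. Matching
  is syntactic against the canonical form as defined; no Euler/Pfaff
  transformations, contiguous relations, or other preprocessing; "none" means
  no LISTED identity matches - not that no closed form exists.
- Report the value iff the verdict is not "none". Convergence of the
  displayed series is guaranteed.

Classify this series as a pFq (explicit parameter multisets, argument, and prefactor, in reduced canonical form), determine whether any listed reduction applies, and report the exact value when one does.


With C = 9/7: the canonical form is 2F1(1, 1; 2; 2/9). Verdict (x = 2/9): logarithm (I6) applies (the logarithm: parameters (1,1;2), x = 2/9). Value: (-81/14) * ln(7/9).

First insight: from the first term 9/7: (1)_k (prefactor 9/7) is k! itself.
Term ratio: r(k) = (2/9) * (k+1) (k+1) / [(k+2) (k+1)] ; factor over Q: parameters, x = (2/9), and C = 9/7.
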